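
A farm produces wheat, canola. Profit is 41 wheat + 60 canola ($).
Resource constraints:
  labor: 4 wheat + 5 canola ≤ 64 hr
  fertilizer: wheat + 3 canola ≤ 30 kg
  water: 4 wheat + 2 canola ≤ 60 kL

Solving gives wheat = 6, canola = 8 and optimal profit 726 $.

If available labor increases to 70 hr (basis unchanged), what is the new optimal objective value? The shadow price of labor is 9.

780

Δb = 6, so new z* = 726 + (9)·(6) = 726 + 54 = 780.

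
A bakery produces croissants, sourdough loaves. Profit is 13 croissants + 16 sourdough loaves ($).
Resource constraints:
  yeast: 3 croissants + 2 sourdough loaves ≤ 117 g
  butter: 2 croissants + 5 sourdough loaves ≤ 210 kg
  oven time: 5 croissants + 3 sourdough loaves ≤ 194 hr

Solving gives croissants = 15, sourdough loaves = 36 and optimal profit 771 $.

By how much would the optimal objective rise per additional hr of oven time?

0

Binding: yeast and butter. Non-binding: oven time (11 unused).
Slack constraints have shadow price 0 (complementary slackness).
The binding rows give the dual system: 3·y_yeast + 2·y_butter = 13 and 2·y_yeast + 5·y_butter = 16.
This yields shadow prices y_yeast = 3, y_butter = 2.
Shadow price of oven time = 0.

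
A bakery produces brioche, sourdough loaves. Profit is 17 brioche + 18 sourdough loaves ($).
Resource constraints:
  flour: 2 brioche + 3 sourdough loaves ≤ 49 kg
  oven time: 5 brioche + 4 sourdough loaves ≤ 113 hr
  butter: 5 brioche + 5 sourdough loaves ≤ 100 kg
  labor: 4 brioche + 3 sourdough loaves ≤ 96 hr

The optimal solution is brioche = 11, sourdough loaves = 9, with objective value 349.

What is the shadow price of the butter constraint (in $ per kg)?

3

At the optimum: flour uses 49 of 49 (binding); oven time uses 91 of 113 (slack = 22); butter uses 100 of 100 (binding); labor uses 71 of 96 (slack = 25).
Since oven time, labor are not tight, their duals are 0.
The binding rows give the dual system: 2·y_flour + 5·y_butter = 17 and 3·y_flour + 5·y_butter = 18.
→ y_flour = 1 and y_butter = 3.
Shadow price of butter = 3.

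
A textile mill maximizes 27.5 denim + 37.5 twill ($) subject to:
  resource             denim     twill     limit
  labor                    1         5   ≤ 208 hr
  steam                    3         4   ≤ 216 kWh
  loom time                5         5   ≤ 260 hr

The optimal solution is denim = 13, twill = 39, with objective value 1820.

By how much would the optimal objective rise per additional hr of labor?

Check each constraint at x*: labor 208/208 (tight); steam 195/216 (slack 21); loom time 260/260 (tight).
Since steam is not tight, its dual is 0.
Dual feasibility on the basic columns requires 1·y_labor + 5·y_loom time = 27.5, 5·y_labor + 5·y_loom time = 37.5.
Solving: y_labor = 2.5, y_loom time = 5.
Shadow price of labor = 2.5.

2.5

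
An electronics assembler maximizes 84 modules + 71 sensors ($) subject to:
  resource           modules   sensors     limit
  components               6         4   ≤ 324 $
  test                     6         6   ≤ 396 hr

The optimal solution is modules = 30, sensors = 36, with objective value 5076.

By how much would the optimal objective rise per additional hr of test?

Check each constraint at x*: components 324/324 (tight); test 396/396 (tight).
Dual feasibility on the basic columns requires 6·y_components + 6·y_test = 84, 4·y_components + 6·y_test = 71.
→ y_components = 6.5 and y_test = 7.5.
Shadow price of test = 7.5.

7.5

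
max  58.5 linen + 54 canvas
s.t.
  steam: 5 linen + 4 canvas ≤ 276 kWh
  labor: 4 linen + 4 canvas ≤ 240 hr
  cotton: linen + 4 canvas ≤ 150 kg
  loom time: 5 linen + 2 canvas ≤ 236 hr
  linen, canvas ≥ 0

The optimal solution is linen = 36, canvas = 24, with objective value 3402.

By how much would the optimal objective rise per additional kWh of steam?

4.5

Binding: steam and labor. Non-binding: cotton (18 unused), loom time (8 unused).
Since cotton, loom time are not tight, their duals are 0.
Dual feasibility on the basic columns requires 5·y_steam + 4·y_labor = 58.5, 4·y_steam + 4·y_labor = 54.
This yields shadow prices y_steam = 4.5, y_labor = 9.
Shadow price of steam = 4.5.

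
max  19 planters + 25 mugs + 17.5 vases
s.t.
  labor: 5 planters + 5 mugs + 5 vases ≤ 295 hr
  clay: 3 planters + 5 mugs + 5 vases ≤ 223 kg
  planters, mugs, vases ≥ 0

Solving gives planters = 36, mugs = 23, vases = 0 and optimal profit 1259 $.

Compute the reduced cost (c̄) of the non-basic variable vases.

Check each constraint at x*: labor 295/295 (tight); clay 223/223 (tight).
Dual feasibility on the basic columns requires 5·y_labor + 3·y_clay = 19, 5·y_labor + 5·y_clay = 25.
Solving: y_labor = 2, y_clay = 3.
Reduced cost of vases: c₃ − yᵀa₃ = 17.5 − (2·5 + 3·5) = 17.5 − 25 = -7.5.

-7.5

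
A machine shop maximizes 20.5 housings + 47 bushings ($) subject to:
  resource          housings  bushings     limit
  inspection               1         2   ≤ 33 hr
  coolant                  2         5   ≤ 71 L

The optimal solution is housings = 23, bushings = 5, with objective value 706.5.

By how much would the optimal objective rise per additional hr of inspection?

8.5

At the optimum: inspection uses 33 of 33 (binding); coolant uses 71 of 71 (binding).
The binding rows give the dual system: 1·y_inspection + 2·y_coolant = 20.5 and 2·y_inspection + 5·y_coolant = 47.
Solving: y_inspection = 8.5, y_coolant = 6.
Shadow price of inspection = 8.5.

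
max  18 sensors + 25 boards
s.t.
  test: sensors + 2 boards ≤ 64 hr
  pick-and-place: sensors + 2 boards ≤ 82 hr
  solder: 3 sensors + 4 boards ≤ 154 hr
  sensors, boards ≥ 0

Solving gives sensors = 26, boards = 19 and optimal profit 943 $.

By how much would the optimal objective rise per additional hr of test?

1.5

Binding: test and solder. Non-binding: pick-and-place (18 unused).
By complementary slackness, y = 0 for the non-binding constraint.
The binding rows give the dual system: 1·y_test + 3·y_solder = 18 and 2·y_test + 4·y_solder = 25.
→ y_test = 1.5 and y_solder = 5.5.
Shadow price of test = 1.5.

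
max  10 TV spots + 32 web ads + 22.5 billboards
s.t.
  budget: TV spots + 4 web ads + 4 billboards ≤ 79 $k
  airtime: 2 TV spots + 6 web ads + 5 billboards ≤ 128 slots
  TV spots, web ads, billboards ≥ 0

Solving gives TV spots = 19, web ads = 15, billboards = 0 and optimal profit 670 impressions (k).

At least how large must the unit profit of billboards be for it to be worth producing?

Both budget and airtime are binding at x*.
From A_Bᵀ y = c: 1·y_budget + 2·y_airtime = 10; 4·y_budget + 6·y_airtime = 32.
→ y_budget = 2 and y_airtime = 4.
billboards enters the basis when its profit ≥ yᵀa₃ = 2·4 + 4·5 = 28.

28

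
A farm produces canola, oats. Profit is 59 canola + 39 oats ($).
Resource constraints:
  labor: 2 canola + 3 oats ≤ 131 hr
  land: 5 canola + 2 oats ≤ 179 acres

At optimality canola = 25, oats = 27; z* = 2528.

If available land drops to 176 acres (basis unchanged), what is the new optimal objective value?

Both labor and land are binding at x*.
The binding rows give the dual system: 2·y_labor + 5·y_land = 59 and 3·y_labor + 2·y_land = 39.
This yields shadow prices y_labor = 7, y_land = 9.
Δz = y_land·Δb = 9 × (-3) = -27, so new z* = 2528 − 27 = 2501.

2501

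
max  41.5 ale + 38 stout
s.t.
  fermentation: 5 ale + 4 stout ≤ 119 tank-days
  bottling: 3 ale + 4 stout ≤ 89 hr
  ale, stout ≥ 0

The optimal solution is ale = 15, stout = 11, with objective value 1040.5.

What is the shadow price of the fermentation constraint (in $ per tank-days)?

At the optimum: fermentation uses 119 of 119 (binding); bottling uses 89 of 89 (binding).
The binding rows give the dual system: 5·y_fermentation + 3·y_bottling = 41.5 and 4·y_fermentation + 4·y_bottling = 38.
Solving: y_fermentation = 6.5, y_bottling = 3.
Shadow price of fermentation = 6.5.

6.5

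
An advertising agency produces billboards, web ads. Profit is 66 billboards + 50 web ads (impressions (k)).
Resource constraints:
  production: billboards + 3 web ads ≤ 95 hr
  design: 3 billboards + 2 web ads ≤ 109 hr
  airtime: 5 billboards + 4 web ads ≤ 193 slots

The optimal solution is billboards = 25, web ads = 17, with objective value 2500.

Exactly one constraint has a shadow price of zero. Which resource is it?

production: 76/95 (slack 19)
design: 109/109 (binding)
airtime: 193/193 (binding)
By complementary slackness, a constraint with positive slack has shadow price 0 → production.

production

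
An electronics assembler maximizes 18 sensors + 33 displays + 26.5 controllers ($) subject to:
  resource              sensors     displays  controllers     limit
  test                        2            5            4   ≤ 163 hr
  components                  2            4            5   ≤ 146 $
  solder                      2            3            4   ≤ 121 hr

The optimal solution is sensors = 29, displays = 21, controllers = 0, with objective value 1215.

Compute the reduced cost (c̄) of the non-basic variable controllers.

Binding: test and solder. Non-binding: components (4 unused).
By complementary slackness, y = 0 for the non-binding constraint.
From A_Bᵀ y = c: 2·y_test + 2·y_solder = 18; 5·y_test + 3·y_solder = 33.
→ y_test = 3 and y_solder = 6.
Reduced cost of controllers: c₃ − yᵀa₃ = 26.5 − (3·4 + 6·4) = 26.5 − 36 = -9.5.

-9.5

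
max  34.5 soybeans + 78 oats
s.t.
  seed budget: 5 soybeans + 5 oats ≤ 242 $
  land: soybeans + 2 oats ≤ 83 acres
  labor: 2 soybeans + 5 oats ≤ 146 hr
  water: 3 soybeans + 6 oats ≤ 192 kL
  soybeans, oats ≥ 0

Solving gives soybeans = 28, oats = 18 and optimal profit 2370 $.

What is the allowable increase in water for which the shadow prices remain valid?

Binding constraints: labor, water. The basis is B = [[2,5],[3,6]] with det -3.
Per unit increase in water, x* moves by d = (1.6667, -0.6667).
The basis stays optimal until seed budget becomes binding; allowable increase = 2.4 kL.

2.4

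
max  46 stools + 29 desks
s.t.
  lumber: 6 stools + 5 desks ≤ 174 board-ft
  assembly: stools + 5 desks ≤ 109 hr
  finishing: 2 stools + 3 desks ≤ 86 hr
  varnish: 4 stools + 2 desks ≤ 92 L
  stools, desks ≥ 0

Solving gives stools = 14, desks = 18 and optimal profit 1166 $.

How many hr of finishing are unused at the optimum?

finishing used = 2·14 + 3·18 = 82; slack = 86 − 82 = 4.

4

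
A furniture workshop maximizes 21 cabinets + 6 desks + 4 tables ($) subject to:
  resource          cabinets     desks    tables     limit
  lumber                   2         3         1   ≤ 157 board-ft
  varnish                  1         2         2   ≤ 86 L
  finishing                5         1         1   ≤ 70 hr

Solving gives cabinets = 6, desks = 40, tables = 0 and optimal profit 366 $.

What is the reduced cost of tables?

-2

Check each constraint at x*: lumber 132/157 (slack 25); varnish 86/86 (tight); finishing 70/70 (tight).
By complementary slackness, y = 0 for the non-binding constraint.
The binding rows give the dual system: 1·y_varnish + 5·y_finishing = 21 and 2·y_varnish + 1·y_finishing = 6.
→ y_varnish = 1 and y_finishing = 4.
Reduced cost of tables: c₃ − yᵀa₃ = 4 − (1·2 + 4·1) = 4 − 6 = -2.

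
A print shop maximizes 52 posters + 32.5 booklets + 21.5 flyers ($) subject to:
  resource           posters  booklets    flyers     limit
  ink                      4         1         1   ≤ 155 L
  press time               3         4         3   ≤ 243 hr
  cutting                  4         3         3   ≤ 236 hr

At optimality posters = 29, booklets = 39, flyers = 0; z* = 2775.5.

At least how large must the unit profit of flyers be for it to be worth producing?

Binding: ink and press time. Non-binding: cutting (3 unused).
Slack constraints have shadow price 0 (complementary slackness).
The binding rows give the dual system: 4·y_ink + 3·y_press time = 52 and 1·y_ink + 4·y_press time = 32.5.
→ y_ink = 8.5 and y_press time = 6.
flyers enters the basis when its profit ≥ yᵀa₃ = 8.5·1 + 6·3 = 26.5.

26.5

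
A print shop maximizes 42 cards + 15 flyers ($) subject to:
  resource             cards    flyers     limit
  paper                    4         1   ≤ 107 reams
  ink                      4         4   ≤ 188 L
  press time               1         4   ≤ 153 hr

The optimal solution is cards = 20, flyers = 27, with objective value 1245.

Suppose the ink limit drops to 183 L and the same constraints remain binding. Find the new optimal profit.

1237.5

Check each constraint at x*: paper 107/107 (tight); ink 188/188 (tight); press time 128/153 (slack 25).
Slack constraints have shadow price 0 (complementary slackness).
The binding rows give the dual system: 4·y_paper + 4·y_ink = 42 and 1·y_paper + 4·y_ink = 15.
→ y_paper = 9 and y_ink = 1.5.
Δz = y_ink·Δb = 1.5 × (-5) = -7.5, so new z* = 1245 − 7.5 = 1237.5.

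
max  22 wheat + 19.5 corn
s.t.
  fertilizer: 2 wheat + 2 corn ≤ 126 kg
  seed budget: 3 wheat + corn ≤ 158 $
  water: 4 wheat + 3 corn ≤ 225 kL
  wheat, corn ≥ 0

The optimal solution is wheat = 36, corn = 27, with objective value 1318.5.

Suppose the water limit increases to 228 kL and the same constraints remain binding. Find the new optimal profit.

Check each constraint at x*: fertilizer 126/126 (tight); seed budget 135/158 (slack 23); water 225/225 (tight).
Slack constraints have shadow price 0 (complementary slackness).
Dual feasibility on the basic columns requires 2·y_fertilizer + 4·y_water = 22, 2·y_fertilizer + 3·y_water = 19.5.
Solving: y_fertilizer = 6, y_water = 2.5.
Δz = y_water·Δb = 2.5 × (3) = 7.5, so new z* = 1318.5 + 7.5 = 1326.

1326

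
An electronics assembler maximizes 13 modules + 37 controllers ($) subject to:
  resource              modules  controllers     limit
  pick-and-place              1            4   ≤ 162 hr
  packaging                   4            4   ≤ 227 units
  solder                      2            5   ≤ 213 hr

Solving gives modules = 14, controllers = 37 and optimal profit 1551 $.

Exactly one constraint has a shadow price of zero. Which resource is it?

packaging

pick-and-place: 162/162 (binding)
packaging: 204/227 (slack 23)
solder: 213/213 (binding)
By complementary slackness, a constraint with positive slack has shadow price 0 → packaging.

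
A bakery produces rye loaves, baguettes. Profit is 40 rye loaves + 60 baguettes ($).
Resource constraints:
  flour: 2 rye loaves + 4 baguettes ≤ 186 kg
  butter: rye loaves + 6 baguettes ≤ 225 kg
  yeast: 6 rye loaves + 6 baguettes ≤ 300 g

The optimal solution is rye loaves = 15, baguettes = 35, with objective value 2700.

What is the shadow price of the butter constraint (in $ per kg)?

Check each constraint at x*: flour 170/186 (slack 16); butter 225/225 (tight); yeast 300/300 (tight).
Slack constraints have shadow price 0 (complementary slackness).
The binding rows give the dual system: 1·y_butter + 6·y_yeast = 40 and 6·y_butter + 6·y_yeast = 60.
Solving: y_butter = 4, y_yeast = 6.
Shadow price of butter = 4.

4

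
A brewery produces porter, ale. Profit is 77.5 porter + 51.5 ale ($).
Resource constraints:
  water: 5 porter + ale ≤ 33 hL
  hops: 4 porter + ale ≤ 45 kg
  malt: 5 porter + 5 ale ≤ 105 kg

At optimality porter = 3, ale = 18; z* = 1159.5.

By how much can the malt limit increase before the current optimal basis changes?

Binding constraints: water, malt. The basis is B = [[5,1],[5,5]] with det 20.
Per unit increase in malt, x* moves by d = (-0.05, 0.25).
The basis stays optimal until porter reaches 0; allowable increase = 60 kg.

60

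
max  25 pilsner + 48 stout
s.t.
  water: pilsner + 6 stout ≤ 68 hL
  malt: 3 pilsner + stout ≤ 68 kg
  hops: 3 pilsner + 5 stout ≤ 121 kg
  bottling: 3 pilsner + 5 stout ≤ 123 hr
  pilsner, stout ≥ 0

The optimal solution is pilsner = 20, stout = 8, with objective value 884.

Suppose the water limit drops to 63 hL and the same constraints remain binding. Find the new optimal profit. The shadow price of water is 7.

849

Δb = -5, so new z* = 884 + (7)·(-5) = 884 − 35 = 849.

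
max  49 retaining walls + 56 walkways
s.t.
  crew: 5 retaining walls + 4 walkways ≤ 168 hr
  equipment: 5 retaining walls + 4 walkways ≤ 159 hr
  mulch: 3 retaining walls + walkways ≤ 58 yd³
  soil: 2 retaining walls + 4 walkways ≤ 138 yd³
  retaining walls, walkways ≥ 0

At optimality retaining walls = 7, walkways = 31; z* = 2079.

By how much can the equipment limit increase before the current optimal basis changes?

Binding constraints: equipment, soil. The basis is B = [[5,4],[2,4]] with det 12.
Per unit increase in equipment, x* moves by d = (0.3333, -0.1667).
The basis stays optimal until mulch becomes binding; allowable increase = 7.2 hr.

7.2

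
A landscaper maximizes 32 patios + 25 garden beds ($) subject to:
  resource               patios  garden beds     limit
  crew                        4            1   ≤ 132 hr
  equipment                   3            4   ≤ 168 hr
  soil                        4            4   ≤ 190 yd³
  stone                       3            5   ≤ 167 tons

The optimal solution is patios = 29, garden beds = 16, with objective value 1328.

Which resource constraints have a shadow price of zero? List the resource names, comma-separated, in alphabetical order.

equipment, soil

crew: 132/132 (binding)
equipment: 151/168 (slack 17)
soil: 180/190 (slack 10)
stone: 167/167 (binding)
By complementary slackness, a constraint with positive slack has shadow price 0 → equipment, soil.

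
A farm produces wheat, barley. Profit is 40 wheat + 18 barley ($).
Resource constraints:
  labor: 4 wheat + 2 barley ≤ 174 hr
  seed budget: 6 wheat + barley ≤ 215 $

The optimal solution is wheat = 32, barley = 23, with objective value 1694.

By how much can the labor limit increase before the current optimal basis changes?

256

Binding constraints: labor, seed budget. The basis is B = [[4,2],[6,1]] with det -8.
Per unit increase in labor, x* moves by d = (-0.125, 0.75).
The basis stays optimal until wheat reaches 0; allowable increase = 256 hr.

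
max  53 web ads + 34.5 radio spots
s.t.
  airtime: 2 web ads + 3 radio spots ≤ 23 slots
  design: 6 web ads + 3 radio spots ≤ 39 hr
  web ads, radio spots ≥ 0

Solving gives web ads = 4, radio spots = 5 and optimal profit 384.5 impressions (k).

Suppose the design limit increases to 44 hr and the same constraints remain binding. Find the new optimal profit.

At the optimum: airtime uses 23 of 23 (binding); design uses 39 of 39 (binding).
From A_Bᵀ y = c: 2·y_airtime + 6·y_design = 53; 3·y_airtime + 3·y_design = 34.5.
→ y_airtime = 4 and y_design = 7.5.
Δz = y_design·Δb = 7.5 × (5) = 37.5, so new z* = 384.5 + 37.5 = 422.

422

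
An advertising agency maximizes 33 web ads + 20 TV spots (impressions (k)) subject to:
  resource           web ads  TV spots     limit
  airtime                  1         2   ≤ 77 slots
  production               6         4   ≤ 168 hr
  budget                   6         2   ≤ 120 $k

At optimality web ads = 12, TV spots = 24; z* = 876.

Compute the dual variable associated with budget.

Binding: production and budget. Non-binding: airtime (17 unused).
Since airtime is not tight, its dual is 0.
Dual feasibility on the basic columns requires 6·y_production + 6·y_budget = 33, 4·y_production + 2·y_budget = 20.
Solving: y_production = 4.5, y_budget = 1.
Shadow price of budget = 1.

1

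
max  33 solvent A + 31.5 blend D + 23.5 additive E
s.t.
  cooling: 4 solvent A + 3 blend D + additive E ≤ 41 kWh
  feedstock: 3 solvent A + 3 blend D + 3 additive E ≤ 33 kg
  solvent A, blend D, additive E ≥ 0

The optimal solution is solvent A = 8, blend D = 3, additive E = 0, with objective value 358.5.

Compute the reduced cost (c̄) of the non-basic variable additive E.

-5

At the optimum: cooling uses 41 of 41 (binding); feedstock uses 33 of 33 (binding).
Dual feasibility on the basic columns requires 4·y_cooling + 3·y_feedstock = 33, 3·y_cooling + 3·y_feedstock = 31.5.
This yields shadow prices y_cooling = 1.5, y_feedstock = 9.
Reduced cost of additive E: c₃ − yᵀa₃ = 23.5 − (1.5·1 + 9·3) = 23.5 − 28.5 = -5.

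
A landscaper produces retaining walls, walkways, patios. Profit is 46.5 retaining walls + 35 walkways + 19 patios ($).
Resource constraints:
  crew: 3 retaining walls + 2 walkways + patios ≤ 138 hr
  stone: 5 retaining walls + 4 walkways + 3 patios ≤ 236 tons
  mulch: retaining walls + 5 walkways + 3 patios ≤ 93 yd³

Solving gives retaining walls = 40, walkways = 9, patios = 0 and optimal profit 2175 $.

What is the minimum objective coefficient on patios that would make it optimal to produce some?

23.5

Binding: crew and stone. Non-binding: mulch (8 unused).
Slack constraints have shadow price 0 (complementary slackness).
The binding rows give the dual system: 3·y_crew + 5·y_stone = 46.5 and 2·y_crew + 4·y_stone = 35.
→ y_crew = 5.5 and y_stone = 6.
patios enters the basis when its profit ≥ yᵀa₃ = 5.5·1 + 6·3 = 23.5.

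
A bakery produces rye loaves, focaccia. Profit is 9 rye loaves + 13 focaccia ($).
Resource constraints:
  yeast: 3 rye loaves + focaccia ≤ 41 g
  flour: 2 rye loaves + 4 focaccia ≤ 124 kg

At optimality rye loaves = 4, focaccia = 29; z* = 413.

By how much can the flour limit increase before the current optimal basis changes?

40

Binding constraints: yeast, flour. The basis is B = [[3,1],[2,4]] with det 10.
Per unit increase in flour, x* moves by d = (-0.1, 0.3).
The basis stays optimal until rye loaves reaches 0; allowable increase = 40 kg.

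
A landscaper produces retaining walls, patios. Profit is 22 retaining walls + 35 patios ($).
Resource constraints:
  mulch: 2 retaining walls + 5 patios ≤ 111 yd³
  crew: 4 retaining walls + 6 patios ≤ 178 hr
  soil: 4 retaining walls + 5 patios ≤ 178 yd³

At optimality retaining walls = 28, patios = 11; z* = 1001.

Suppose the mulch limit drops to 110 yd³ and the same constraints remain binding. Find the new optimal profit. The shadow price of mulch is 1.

1000

Δb = -1, so new z* = 1001 + (1)·(-1) = 1001 − 1 = 1000.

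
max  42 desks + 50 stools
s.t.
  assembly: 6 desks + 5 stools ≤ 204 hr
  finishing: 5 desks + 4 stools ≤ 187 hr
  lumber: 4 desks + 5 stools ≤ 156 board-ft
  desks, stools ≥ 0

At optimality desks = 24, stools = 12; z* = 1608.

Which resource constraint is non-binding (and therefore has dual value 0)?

finishing

assembly: 204/204 (binding)
finishing: 168/187 (slack 19)
lumber: 156/156 (binding)
By complementary slackness, a constraint with positive slack has shadow price 0 → finishing.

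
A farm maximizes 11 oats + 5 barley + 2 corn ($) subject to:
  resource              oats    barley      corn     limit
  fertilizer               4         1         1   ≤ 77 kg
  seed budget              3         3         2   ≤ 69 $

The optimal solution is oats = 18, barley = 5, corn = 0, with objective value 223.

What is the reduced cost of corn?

At the optimum: fertilizer uses 77 of 77 (binding); seed budget uses 69 of 69 (binding).
From A_Bᵀ y = c: 4·y_fertilizer + 3·y_seed budget = 11; 1·y_fertilizer + 3·y_seed budget = 5.
Solving: y_fertilizer = 2, y_seed budget = 1.
Reduced cost of corn: c₃ − yᵀa₃ = 2 − (2·1 + 1·2) = 2 − 4 = -2.

-2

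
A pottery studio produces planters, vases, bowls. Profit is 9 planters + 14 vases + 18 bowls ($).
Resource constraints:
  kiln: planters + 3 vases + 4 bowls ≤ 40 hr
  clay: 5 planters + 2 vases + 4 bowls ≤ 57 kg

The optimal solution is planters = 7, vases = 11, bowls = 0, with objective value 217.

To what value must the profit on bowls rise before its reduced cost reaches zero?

20

Check each constraint at x*: kiln 40/40 (tight); clay 57/57 (tight).
The binding rows give the dual system: 1·y_kiln + 5·y_clay = 9 and 3·y_kiln + 2·y_clay = 14.
Solving: y_kiln = 4, y_clay = 1.
bowls enters the basis when its profit ≥ yᵀa₃ = 4·4 + 1·4 = 20.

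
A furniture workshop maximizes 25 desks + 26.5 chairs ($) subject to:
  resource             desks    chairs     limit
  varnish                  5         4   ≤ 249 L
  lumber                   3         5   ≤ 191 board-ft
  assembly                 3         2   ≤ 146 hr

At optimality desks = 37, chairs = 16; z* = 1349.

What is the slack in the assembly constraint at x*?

3

assembly used = 3·37 + 2·16 = 143; slack = 146 − 143 = 3.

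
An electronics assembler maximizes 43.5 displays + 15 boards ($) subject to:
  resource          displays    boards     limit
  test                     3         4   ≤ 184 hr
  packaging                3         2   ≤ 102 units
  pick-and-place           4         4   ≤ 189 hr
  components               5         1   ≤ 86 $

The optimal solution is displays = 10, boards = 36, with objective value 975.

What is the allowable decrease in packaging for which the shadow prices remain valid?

50.4

Binding constraints: packaging, components. The basis is B = [[3,2],[5,1]] with det -7.
Per unit decrease in packaging, x* moves by d = (0.1429, -0.7143).
The basis stays optimal until boards reaches 0; allowable decrease = 50.4 units.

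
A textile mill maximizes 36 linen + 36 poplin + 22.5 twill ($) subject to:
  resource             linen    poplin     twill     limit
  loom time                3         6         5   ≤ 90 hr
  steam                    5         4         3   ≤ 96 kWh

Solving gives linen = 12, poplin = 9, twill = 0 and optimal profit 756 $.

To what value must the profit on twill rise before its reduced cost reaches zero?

28

Both loom time and steam are binding at x*.
From A_Bᵀ y = c: 3·y_loom time + 5·y_steam = 36; 6·y_loom time + 4·y_steam = 36.
Solving: y_loom time = 2, y_steam = 6.
twill enters the basis when its profit ≥ yᵀa₃ = 2·5 + 6·3 = 28.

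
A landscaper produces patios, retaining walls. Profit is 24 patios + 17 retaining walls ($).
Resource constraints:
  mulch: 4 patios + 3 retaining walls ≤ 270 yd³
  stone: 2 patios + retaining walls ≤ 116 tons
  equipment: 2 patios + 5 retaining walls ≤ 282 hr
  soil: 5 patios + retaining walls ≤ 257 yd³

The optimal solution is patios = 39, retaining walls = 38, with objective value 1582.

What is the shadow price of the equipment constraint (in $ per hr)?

0

At the optimum: mulch uses 270 of 270 (binding); stone uses 116 of 116 (binding); equipment uses 268 of 282 (slack = 14); soil uses 233 of 257 (slack = 24).
By complementary slackness, y = 0 for the non-binding constraints.
From A_Bᵀ y = c: 4·y_mulch + 2·y_stone = 24; 3·y_mulch + 1·y_stone = 17.
This yields shadow prices y_mulch = 5, y_stone = 2.
Shadow price of equipment = 0.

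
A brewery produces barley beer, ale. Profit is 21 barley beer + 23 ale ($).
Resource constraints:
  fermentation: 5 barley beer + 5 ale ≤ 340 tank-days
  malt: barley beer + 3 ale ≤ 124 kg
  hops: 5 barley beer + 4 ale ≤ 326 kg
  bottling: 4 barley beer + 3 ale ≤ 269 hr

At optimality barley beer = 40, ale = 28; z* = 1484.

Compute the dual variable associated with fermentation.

4

Binding: fermentation and malt. Non-binding: hops (14 unused), bottling (25 unused).
By complementary slackness, y = 0 for the non-binding constraints.
The binding rows give the dual system: 5·y_fermentation + 1·y_malt = 21 and 5·y_fermentation + 3·y_malt = 23.
Solving: y_fermentation = 4, y_malt = 1.
Shadow price of fermentation = 4.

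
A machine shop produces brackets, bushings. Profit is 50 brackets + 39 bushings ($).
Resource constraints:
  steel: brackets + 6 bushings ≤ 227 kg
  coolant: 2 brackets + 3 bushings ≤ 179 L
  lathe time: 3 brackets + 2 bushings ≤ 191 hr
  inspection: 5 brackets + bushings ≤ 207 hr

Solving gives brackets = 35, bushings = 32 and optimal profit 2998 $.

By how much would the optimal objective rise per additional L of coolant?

Check each constraint at x*: steel 227/227 (tight); coolant 166/179 (slack 13); lathe time 169/191 (slack 22); inspection 207/207 (tight).
Since coolant, lathe time are not tight, their duals are 0.
From A_Bᵀ y = c: 1·y_steel + 5·y_inspection = 50; 6·y_steel + 1·y_inspection = 39.
Solving: y_steel = 5, y_inspection = 9.
Shadow price of coolant = 0.

0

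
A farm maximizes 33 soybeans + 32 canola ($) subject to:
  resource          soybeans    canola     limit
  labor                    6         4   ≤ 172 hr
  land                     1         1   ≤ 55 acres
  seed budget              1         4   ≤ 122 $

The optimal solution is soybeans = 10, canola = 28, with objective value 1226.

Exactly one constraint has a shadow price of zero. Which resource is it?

labor: 172/172 (binding)
land: 38/55 (slack 17)
seed budget: 122/122 (binding)
By complementary slackness, a constraint with positive slack has shadow price 0 → land.

land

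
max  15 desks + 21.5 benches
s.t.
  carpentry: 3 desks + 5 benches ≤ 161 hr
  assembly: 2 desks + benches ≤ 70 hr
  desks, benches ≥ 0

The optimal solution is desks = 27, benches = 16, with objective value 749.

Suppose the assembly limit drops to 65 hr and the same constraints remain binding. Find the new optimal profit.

Both carpentry and assembly are binding at x*.
The binding rows give the dual system: 3·y_carpentry + 2·y_assembly = 15 and 5·y_carpentry + 1·y_assembly = 21.5.
→ y_carpentry = 4 and y_assembly = 1.5.
Δz = y_assembly·Δb = 1.5 × (-5) = -7.5, so new z* = 749 − 7.5 = 741.5.

741.5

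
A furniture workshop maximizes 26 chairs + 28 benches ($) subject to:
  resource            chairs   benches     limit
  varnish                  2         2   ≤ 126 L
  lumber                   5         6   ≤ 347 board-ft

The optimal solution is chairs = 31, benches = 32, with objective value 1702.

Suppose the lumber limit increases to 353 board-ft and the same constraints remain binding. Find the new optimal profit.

1714

At the optimum: varnish uses 126 of 126 (binding); lumber uses 347 of 347 (binding).
Dual feasibility on the basic columns requires 2·y_varnish + 5·y_lumber = 26, 2·y_varnish + 6·y_lumber = 28.
This yields shadow prices y_varnish = 8, y_lumber = 2.
Δz = y_lumber·Δb = 2 × (6) = 12, so new z* = 1702 + 12 = 1714.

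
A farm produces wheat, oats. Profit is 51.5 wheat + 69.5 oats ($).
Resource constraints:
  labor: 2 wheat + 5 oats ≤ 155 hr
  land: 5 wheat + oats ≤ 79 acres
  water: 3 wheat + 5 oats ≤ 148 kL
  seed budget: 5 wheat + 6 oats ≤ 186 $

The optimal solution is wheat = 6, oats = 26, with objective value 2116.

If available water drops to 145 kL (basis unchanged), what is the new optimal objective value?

At the optimum: labor uses 142 of 155 (slack = 13); land uses 56 of 79 (slack = 23); water uses 148 of 148 (binding); seed budget uses 186 of 186 (binding).
By complementary slackness, y = 0 for the non-binding constraints.
From A_Bᵀ y = c: 3·y_water + 5·y_seed budget = 51.5; 5·y_water + 6·y_seed budget = 69.5.
→ y_water = 5.5 and y_seed budget = 7.
Δz = y_water·Δb = 5.5 × (-3) = -16.5, so new z* = 2116 − 16.5 = 2099.5.

2099.5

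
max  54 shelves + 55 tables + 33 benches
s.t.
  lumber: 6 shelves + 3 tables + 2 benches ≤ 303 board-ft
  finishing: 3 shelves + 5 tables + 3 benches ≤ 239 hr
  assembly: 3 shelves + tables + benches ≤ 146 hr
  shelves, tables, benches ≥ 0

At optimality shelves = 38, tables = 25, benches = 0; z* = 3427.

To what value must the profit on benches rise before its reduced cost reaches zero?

At the optimum: lumber uses 303 of 303 (binding); finishing uses 239 of 239 (binding); assembly uses 139 of 146 (slack = 7).
By complementary slackness, y = 0 for the non-binding constraint.
From A_Bᵀ y = c: 6·y_lumber + 3·y_finishing = 54; 3·y_lumber + 5·y_finishing = 55.
Solving: y_lumber = 5, y_finishing = 8.
benches enters the basis when its profit ≥ yᵀa₃ = 5·2 + 8·3 = 34.

34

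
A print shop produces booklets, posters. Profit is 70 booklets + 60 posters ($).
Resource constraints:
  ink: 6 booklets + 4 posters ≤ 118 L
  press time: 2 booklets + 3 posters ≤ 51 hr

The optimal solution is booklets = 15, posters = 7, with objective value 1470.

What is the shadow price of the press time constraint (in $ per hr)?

At the optimum: ink uses 118 of 118 (binding); press time uses 51 of 51 (binding).
The binding rows give the dual system: 6·y_ink + 2·y_press time = 70 and 4·y_ink + 3·y_press time = 60.
Solving: y_ink = 9, y_press time = 8.
Shadow price of press time = 8.

8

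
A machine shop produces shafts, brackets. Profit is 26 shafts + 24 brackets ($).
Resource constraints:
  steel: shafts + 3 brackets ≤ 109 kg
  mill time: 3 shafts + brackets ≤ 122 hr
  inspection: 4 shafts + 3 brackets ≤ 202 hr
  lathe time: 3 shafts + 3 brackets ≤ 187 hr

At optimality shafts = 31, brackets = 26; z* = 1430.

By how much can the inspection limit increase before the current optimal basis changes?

3.375

Binding constraints: steel, inspection. The basis is B = [[1,3],[4,3]] with det -9.
Per unit increase in inspection, x* moves by d = (0.3333, -0.1111).
The basis stays optimal until mill time becomes binding; allowable increase = 3.375 hr.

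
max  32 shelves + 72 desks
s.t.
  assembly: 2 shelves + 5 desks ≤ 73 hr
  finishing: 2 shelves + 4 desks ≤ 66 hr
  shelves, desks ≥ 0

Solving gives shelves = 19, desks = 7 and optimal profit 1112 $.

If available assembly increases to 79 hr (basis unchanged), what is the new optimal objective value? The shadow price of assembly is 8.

Δb = 6, so new z* = 1112 + (8)·(6) = 1112 + 48 = 1160.

1160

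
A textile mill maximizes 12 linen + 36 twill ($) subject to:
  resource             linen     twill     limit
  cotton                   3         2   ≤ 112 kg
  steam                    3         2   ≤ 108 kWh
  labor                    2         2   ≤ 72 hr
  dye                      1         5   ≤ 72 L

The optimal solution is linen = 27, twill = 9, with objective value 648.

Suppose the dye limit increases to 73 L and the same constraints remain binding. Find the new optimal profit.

654

Check each constraint at x*: cotton 99/112 (slack 13); steam 99/108 (slack 9); labor 72/72 (tight); dye 72/72 (tight).
By complementary slackness, y = 0 for the non-binding constraints.
From A_Bᵀ y = c: 2·y_labor + 1·y_dye = 12; 2·y_labor + 5·y_dye = 36.
Solving: y_labor = 3, y_dye = 6.
Δz = y_dye·Δb = 6 × (1) = 6, so new z* = 648 + 6 = 654.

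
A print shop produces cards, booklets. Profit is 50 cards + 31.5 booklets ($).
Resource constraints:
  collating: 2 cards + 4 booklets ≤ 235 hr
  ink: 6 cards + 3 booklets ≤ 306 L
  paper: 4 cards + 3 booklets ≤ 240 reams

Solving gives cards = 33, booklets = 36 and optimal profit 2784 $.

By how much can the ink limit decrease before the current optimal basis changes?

15

Binding constraints: ink, paper. The basis is B = [[6,3],[4,3]] with det 6.
Per unit decrease in ink, x* moves by d = (-0.5, 0.6667).
The basis stays optimal until collating becomes binding; allowable decrease = 15 L.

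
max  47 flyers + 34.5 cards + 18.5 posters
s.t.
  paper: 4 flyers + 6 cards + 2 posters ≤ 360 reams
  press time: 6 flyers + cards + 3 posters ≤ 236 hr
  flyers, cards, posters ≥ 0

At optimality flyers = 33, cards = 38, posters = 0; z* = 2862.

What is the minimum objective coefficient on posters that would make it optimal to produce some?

23.5

Both paper and press time are binding at x*.
The binding rows give the dual system: 4·y_paper + 6·y_press time = 47 and 6·y_paper + 1·y_press time = 34.5.
Solving: y_paper = 5, y_press time = 4.5.
posters enters the basis when its profit ≥ yᵀa₃ = 5·2 + 4.5·3 = 23.5.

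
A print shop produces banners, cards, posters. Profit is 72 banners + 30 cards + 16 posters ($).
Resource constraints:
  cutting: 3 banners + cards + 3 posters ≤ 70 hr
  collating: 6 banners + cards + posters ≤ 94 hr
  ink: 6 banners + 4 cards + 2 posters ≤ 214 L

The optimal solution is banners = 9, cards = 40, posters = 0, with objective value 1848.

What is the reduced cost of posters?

-2

Check each constraint at x*: cutting 67/70 (slack 3); collating 94/94 (tight); ink 214/214 (tight).
By complementary slackness, y = 0 for the non-binding constraint.
From A_Bᵀ y = c: 6·y_collating + 6·y_ink = 72; 1·y_collating + 4·y_ink = 30.
Solving: y_collating = 6, y_ink = 6.
Reduced cost of posters: c₃ − yᵀa₃ = 16 − (6·1 + 6·2) = 16 − 18 = -2.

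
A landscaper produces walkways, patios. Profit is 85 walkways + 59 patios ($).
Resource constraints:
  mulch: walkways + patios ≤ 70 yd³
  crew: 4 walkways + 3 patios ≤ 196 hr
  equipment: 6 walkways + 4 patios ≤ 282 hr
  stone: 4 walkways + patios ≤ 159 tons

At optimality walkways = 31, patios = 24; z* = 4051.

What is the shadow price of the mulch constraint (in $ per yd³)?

Check each constraint at x*: mulch 55/70 (slack 15); crew 196/196 (tight); equipment 282/282 (tight); stone 148/159 (slack 11).
Since mulch, stone are not tight, their duals are 0.
Dual feasibility on the basic columns requires 4·y_crew + 6·y_equipment = 85, 3·y_crew + 4·y_equipment = 59.
→ y_crew = 7 and y_equipment = 9.5.
Shadow price of mulch = 0.

0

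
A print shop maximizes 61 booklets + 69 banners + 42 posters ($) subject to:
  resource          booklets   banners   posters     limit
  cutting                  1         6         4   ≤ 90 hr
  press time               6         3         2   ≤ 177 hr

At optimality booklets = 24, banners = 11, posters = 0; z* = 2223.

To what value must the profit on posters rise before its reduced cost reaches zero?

46

Check each constraint at x*: cutting 90/90 (tight); press time 177/177 (tight).
Dual feasibility on the basic columns requires 1·y_cutting + 6·y_press time = 61, 6·y_cutting + 3·y_press time = 69.
Solving: y_cutting = 7, y_press time = 9.
posters enters the basis when its profit ≥ yᵀa₃ = 7·4 + 9·2 = 46.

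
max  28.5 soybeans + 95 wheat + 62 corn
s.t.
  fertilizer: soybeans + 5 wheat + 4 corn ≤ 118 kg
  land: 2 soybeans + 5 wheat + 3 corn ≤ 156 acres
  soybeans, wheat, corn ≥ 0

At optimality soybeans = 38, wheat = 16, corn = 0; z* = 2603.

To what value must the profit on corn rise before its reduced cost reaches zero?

At the optimum: fertilizer uses 118 of 118 (binding); land uses 156 of 156 (binding).
The binding rows give the dual system: 1·y_fertilizer + 2·y_land = 28.5 and 5·y_fertilizer + 5·y_land = 95.
→ y_fertilizer = 9.5 and y_land = 9.5.
corn enters the basis when its profit ≥ yᵀa₃ = 9.5·4 + 9.5·3 = 66.5.

66.5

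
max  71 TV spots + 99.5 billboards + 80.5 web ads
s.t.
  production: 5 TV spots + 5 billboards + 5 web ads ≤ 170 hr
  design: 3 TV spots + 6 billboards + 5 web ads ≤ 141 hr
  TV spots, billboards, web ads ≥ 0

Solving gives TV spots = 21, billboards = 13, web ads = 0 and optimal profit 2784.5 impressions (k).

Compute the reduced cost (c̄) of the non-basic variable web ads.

Both production and design are binding at x*.
Dual feasibility on the basic columns requires 5·y_production + 3·y_design = 71, 5·y_production + 6·y_design = 99.5.
→ y_production = 8.5 and y_design = 9.5.
Reduced cost of web ads: c₃ − yᵀa₃ = 80.5 − (8.5·5 + 9.5·5) = 80.5 − 90 = -9.5.

-9.5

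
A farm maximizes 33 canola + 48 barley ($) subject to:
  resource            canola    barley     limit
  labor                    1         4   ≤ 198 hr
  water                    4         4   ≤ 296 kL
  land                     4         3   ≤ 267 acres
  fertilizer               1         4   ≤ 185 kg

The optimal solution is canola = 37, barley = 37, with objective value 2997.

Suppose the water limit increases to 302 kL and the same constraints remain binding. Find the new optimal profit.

3039

Check each constraint at x*: labor 185/198 (slack 13); water 296/296 (tight); land 259/267 (slack 8); fertilizer 185/185 (tight).
By complementary slackness, y = 0 for the non-binding constraints.
The binding rows give the dual system: 4·y_water + 1·y_fertilizer = 33 and 4·y_water + 4·y_fertilizer = 48.
This yields shadow prices y_water = 7, y_fertilizer = 5.
Δz = y_water·Δb = 7 × (6) = 42, so new z* = 2997 + 42 = 3039.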